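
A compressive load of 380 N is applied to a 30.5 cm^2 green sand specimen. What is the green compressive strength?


Formula: Compressive Strength = Force / Area
Strength = 380 N / 30.5 cm^2 = 12.4590 N/cm^2

Final answer: 12.4590 N/cm^2


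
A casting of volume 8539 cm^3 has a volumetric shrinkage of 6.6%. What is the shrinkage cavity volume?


Formula: V_shrink = V_casting * shrinkage_pct / 100
V_shrink = 8539 cm^3 * 6.6 / 100 = 563.5740 cm^3

Final answer: 563.5740 cm^3


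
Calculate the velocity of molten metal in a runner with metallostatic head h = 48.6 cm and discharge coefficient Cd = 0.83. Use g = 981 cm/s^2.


Formula: v = Cd * sqrt(2 * g * h)  (Torricelli with discharge coefficient)
2*g*h = 2 * 981 * 48.6 = 95353.2 cm^2/s^2
sqrt(95353.2) = 308.79313 cm/s
v = 0.83 * 308.79313 = 256.2983 cm/s

Final answer: 256.2983 cm/s


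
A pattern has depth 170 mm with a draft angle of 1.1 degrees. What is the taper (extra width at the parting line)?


Formula: taper = depth * tan(draft_angle)
tan(1.1 deg) = 0.0192010
taper = 170 mm * 0.0192010 = 3.2642 mm


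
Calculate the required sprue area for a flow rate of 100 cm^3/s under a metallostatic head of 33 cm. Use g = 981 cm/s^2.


Formula: v = sqrt(2*g*h), A = Q/v
Velocity: v = sqrt(2 * 981 * 33) = sqrt(64746) = 254.4524 cm/s
Sprue area: A = Q / v = 100 / 254.4524 = 0.3930 cm^2

Final answer: 0.3930 cm^2


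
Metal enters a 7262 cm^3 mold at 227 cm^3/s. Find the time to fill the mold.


Formula: t_fill = V_mold / Q_flow
t = 7262 cm^3 / 227 cm^3/s = 31.9912 s

Final answer: 31.9912 s


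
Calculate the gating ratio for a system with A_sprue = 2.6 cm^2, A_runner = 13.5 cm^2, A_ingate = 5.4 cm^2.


Sprue:Runner:Ingate = 1 : 13.5/2.6 : 5.4/2.6 = 1:5.19:2.08

Answer: 1:5.19:2.08


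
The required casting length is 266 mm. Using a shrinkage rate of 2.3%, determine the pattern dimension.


Formula: L_pattern = L_casting * (1 + shrinkage_rate/100)
Shrinkage factor = 1 + 2.3/100 = 1.023
L_pattern = 266 mm * 1.023 = 272.1180 mm


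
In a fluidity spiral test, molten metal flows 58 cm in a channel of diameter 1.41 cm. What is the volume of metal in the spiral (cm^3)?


Formula: V = pi * (d/2)^2 * L  (cylinder volume)
Radius = 1.41/2 = 0.705 cm
V = pi * 0.705^2 * 58 = 90.5641 cm^3

Answer: 90.5641 cm^3


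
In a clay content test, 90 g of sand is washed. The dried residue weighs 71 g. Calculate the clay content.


Formula: Clay% = (W_total - W_washed) / W_total * 100
Clay mass = 90 - 71 = 19 g
Clay% = 19 / 90 * 100 = 21.1111%

Final answer: 21.1111%


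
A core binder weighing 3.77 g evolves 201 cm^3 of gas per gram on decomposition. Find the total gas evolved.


Formula: V_gas = W_binder * gas_evolution_rate
V = 3.77 g * 201 cm^3/g = 757.7700 cm^3


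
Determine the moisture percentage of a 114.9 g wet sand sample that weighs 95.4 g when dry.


Formula: MC = (W_wet - W_dry) / W_wet * 100
Water mass = 114.9 - 95.4 = 19.5 g
MC = 19.5 / 114.9 * 100 = 16.9713%

Answer: 16.9713%


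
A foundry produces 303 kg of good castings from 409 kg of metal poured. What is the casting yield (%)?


Formula: Casting Yield = (W_good / W_total) * 100
Yield = (303 kg / 409 kg) * 100 = 74.0831%

Final answer: 74.0831%


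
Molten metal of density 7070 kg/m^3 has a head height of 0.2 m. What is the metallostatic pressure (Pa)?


Formula: P = rho * g * h
rho * g = 7070 * 9.81 = 69356.7 N/m^3
P = 69356.7 * 0.2 = 13871.3400 Pa

13871.3400 Pa


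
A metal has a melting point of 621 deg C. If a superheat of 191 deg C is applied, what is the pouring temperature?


Formula: T_pour = T_melt + Superheat
T_pour = 621 + 191 = 812 deg C

812 deg C


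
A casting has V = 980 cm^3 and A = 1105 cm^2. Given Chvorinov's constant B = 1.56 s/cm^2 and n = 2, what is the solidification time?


Formula: t_s = B * (V/A)^n  (Chvorinov's rule, n=2)
Modulus M = V/A = 980/1105 = 0.886878 cm
M^2 = 0.886878^2 = 0.786553 cm^2
t_s = 1.56 * 0.786553 = 1.2270 s

1.2270 s


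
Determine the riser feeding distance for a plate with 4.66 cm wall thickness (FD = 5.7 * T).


Formula: FD = 5.7 * T  (riser feeding-distance rule)
FD = 5.7 * 4.66 cm = 26.5620 cm


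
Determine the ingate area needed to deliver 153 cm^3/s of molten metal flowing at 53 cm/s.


Formula: A_ingate = Q / v  (continuity equation)
A = 153 cm^3/s / 53 cm/s = 2.8868 cm^2

Answer: 2.8868 cm^2


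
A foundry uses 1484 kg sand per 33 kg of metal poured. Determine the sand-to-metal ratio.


Formula: Sand-to-Metal Ratio = W_sand / W_metal
Ratio = 1484 kg / 33 kg = 44.9697

Answer: 44.9697


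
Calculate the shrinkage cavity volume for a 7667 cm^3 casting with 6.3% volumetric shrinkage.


Formula: V_shrink = V_casting * shrinkage_pct / 100
V_shrink = 7667 cm^3 * 6.3 / 100 = 483.0210 cm^3

483.0210 cm^3


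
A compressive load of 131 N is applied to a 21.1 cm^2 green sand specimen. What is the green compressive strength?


Formula: Compressive Strength = Force / Area
Strength = 131 N / 21.1 cm^2 = 6.2085 N/cm^2

Final answer: 6.2085 N/cm^2


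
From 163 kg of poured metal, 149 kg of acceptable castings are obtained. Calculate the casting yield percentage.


Formula: Casting Yield = (W_good / W_total) * 100
Yield = (149 kg / 163 kg) * 100 = 91.4110%

Answer: 91.4110%


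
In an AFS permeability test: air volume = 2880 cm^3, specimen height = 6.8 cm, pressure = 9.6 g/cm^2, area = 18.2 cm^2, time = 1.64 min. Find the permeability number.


Formula: Permeability Number P = (V * H) / (p * A * t)
Numerator: V * H = 2880 * 6.8 = 19584.0
Denominator: p * A * t = 9.6 * 18.2 * 1.64 = 286.5408
P = 19584.0 / 286.5408 = 68.3463


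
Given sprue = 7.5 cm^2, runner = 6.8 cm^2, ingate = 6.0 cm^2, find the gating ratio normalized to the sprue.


Sprue:Runner:Ingate = 1 : 6.8/7.5 : 6.0/7.5 = 1:0.91:0.80


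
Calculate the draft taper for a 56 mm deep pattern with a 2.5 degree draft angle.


Formula: taper = depth * tan(draft_angle)
tan(2.5 deg) = 0.0436609
taper = 56 mm * 0.0436609 = 2.4450 mm

Final answer: 2.4450 mm


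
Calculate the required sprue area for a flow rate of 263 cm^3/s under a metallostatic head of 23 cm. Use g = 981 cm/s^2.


Formula: v = sqrt(2*g*h), A = Q/v
Velocity: v = sqrt(2 * 981 * 23) = sqrt(45126) = 212.4288 cm/s
Sprue area: A = Q / v = 263 / 212.4288 = 1.2381 cm^2

1.2381 cm^2


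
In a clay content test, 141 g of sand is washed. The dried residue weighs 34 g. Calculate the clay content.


Formula: Clay% = (W_total - W_washed) / W_total * 100
Clay mass = 141 - 34 = 107 g
Clay% = 107 / 141 * 100 = 75.8865%

Final answer: 75.8865%


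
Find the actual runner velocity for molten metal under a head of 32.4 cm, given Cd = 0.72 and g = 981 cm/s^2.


Formula: v = Cd * sqrt(2 * g * h)  (Torricelli with discharge coefficient)
2*g*h = 2 * 981 * 32.4 = 63568.8 cm^2/s^2
sqrt(63568.8) = 252.12854 cm/s
v = 0.72 * 252.12854 = 181.5325 cm/s

181.5325 cm/s


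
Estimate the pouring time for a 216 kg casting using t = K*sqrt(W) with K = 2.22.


Formula: t = K * sqrt(W)
sqrt(W) = sqrt(216) = 14.69694
t = 2.22 * 14.69694 = 32.6272 s


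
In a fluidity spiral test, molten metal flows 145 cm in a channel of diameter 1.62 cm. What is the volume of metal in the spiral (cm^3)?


Formula: V = pi * (d/2)^2 * L  (cylinder volume)
Radius = 1.62/2 = 0.81 cm
V = pi * 0.81^2 * 145 = 298.8738 cm^3

Answer: 298.8738 cm^3


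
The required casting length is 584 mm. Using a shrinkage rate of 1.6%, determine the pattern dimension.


Formula: L_pattern = L_casting * (1 + shrinkage_rate/100)
Shrinkage factor = 1 + 1.6/100 = 1.016
L_pattern = 584 mm * 1.016 = 593.3440 mm


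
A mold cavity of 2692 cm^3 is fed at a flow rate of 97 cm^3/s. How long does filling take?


Formula: t_fill = V_mold / Q_flow
t = 2692 cm^3 / 97 cm^3/s = 27.7526 s

Final answer: 27.7526 s


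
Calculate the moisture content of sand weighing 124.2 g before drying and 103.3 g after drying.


Formula: MC = (W_wet - W_dry) / W_wet * 100
Water mass = 124.2 - 103.3 = 20.9 g
MC = 20.9 / 124.2 * 100 = 16.8277%

Answer: 16.8277%


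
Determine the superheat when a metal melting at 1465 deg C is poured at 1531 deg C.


Formula: Superheat = T_pour - T_melt
Superheat = 1531 - 1465 = 66 deg C

66 deg C


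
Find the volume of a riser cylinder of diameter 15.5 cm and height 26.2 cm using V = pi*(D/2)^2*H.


Formula: V = pi * (D/2)^2 * H  (cylinder volume)
Radius = D/2 = 15.5/2 = 7.75 cm
V = pi * 7.75^2 * 26.2 = 4943.7280 cm^3

Answer: 4943.7280 cm^3


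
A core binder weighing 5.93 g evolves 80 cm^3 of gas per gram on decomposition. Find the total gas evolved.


Formula: V_gas = W_binder * gas_evolution_rate
V = 5.93 g * 80 cm^3/g = 474.4000 cm^3


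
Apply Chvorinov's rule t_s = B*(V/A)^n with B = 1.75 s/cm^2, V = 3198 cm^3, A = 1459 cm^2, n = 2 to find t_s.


Formula: t_s = B * (V/A)^n  (Chvorinov's rule, n=2)
Modulus M = V/A = 3198/1459 = 2.191912 cm
M^2 = 2.191912^2 = 4.804478 cm^2
t_s = 1.75 * 4.804478 = 8.4078 s

Answer: 8.4078 s


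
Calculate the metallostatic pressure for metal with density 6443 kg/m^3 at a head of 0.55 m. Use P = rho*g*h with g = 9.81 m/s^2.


Formula: P = rho * g * h
rho * g = 6443 * 9.81 = 63205.83 N/m^3
P = 63205.83 * 0.55 = 34763.2065 Pa


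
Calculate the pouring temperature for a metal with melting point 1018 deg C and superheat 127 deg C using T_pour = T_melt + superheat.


Formula: T_pour = T_melt + Superheat
T_pour = 1018 + 127 = 1145 deg C

1145 deg C


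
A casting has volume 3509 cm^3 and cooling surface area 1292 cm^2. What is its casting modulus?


Formula: Casting Modulus M = V / A
M = 3509 cm^3 / 1292 cm^2 = 2.7159 cm


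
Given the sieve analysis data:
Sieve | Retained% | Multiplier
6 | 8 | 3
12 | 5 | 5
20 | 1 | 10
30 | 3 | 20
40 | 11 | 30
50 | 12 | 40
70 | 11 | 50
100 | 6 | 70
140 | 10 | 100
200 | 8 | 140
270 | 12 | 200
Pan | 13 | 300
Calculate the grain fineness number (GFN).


Formula: GFN = sum(pct * multiplier) / sum(pct)
sum(pct * multiplier) = 10319
sum(pct) = 100
GFN = 10319 / 100 = 103.19

Answer: 103.19


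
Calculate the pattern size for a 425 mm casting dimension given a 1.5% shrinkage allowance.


Formula: L_pattern = L_casting * (1 + shrinkage_rate/100)
Shrinkage factor = 1 + 1.5/100 = 1.015
L_pattern = 425 mm * 1.015 = 431.3750 mm


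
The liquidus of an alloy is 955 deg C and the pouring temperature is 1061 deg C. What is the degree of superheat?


Formula: Superheat = T_pour - T_melt
Superheat = 1061 - 955 = 106 deg C

Final answer: 106 deg C


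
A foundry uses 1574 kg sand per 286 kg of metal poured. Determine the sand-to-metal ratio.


Formula: Sand-to-Metal Ratio = W_sand / W_metal
Ratio = 1574 kg / 286 kg = 5.5035


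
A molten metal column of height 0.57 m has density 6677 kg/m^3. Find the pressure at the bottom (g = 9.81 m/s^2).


Formula: P = rho * g * h
rho * g = 6677 * 9.81 = 65501.37 N/m^3
P = 65501.37 * 0.57 = 37335.7809 Pa


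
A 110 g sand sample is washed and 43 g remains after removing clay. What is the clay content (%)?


Formula: Clay% = (W_total - W_washed) / W_total * 100
Clay mass = 110 - 43 = 67 g
Clay% = 67 / 110 * 100 = 60.9091%

60.9091%


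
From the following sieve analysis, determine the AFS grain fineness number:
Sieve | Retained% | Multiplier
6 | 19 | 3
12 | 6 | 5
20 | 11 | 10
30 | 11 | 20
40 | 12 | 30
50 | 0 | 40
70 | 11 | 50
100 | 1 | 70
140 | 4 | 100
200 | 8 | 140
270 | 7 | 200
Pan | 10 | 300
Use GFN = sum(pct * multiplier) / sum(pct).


Formula: GFN = sum(pct * multiplier) / sum(pct)
sum(pct * multiplier) = 7317
sum(pct) = 100
GFN = 7317 / 100 = 73.17


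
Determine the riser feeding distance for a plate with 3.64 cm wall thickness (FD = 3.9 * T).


Formula: FD = 3.9 * T  (riser feeding-distance rule)
FD = 3.9 * 3.64 cm = 14.1960 cm

14.1960 cm


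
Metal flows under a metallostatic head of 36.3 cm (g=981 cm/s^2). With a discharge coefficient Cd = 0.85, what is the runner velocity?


Formula: v = Cd * sqrt(2 * g * h)  (Torricelli with discharge coefficient)
2*g*h = 2 * 981 * 36.3 = 71220.6 cm^2/s^2
sqrt(71220.6) = 266.87188 cm/s
v = 0.85 * 266.87188 = 226.8411 cm/s

226.8411 cm/s


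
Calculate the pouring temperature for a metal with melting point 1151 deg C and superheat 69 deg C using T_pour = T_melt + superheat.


Formula: T_pour = T_melt + Superheat
T_pour = 1151 + 69 = 1220 deg C

Final answer: 1220 deg C


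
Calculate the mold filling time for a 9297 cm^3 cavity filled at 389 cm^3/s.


Formula: t_fill = V_mold / Q_flow
t = 9297 cm^3 / 389 cm^3/s = 23.8997 s

Final answer: 23.8997 s


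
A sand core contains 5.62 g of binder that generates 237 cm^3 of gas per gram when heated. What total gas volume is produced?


Formula: V_gas = W_binder * gas_evolution_rate
V = 5.62 g * 237 cm^3/g = 1331.9400 cm^3

Answer: 1331.9400 cm^3


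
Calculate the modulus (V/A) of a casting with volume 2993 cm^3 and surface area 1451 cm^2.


Formula: Casting Modulus M = V / A
M = 2993 cm^3 / 1451 cm^2 = 2.0627 cm

Answer: 2.0627 cm


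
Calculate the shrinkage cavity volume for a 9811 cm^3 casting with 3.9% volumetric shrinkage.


Formula: V_shrink = V_casting * shrinkage_pct / 100
V_shrink = 9811 cm^3 * 3.9 / 100 = 382.6290 cm^3

Answer: 382.6290 cm^3


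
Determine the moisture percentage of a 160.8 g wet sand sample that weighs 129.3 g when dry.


Formula: MC = (W_wet - W_dry) / W_wet * 100
Water mass = 160.8 - 129.3 = 31.5 g
MC = 31.5 / 160.8 * 100 = 19.5896%


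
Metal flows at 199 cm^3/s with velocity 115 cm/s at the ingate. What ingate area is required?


Formula: A_ingate = Q / v  (continuity equation)
A = 199 cm^3/s / 115 cm/s = 1.7304 cm^2

1.7304 cm^2


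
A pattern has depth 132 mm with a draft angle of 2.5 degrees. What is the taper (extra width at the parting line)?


Formula: taper = depth * tan(draft_angle)
tan(2.5 deg) = 0.0436609
taper = 132 mm * 0.0436609 = 5.7632 mm

Final answer: 5.7632 mm


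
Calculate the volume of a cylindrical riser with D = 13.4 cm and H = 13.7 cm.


Formula: V = pi * (D/2)^2 * H  (cylinder volume)
Radius = D/2 = 13.4/2 = 6.7 cm
V = pi * 6.7^2 * 13.7 = 1932.0575 cm^3

Final answer: 1932.0575 cm^3


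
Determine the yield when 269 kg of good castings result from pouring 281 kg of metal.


Formula: Casting Yield = (W_good / W_total) * 100
Yield = (269 kg / 281 kg) * 100 = 95.7295%

95.7295%


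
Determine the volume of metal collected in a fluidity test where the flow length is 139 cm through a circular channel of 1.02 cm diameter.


Formula: V = pi * (d/2)^2 * L  (cylinder volume)
Radius = 1.02/2 = 0.51 cm
V = pi * 0.51^2 * 139 = 113.5808 cm^3

Final answer: 113.5808 cm^3


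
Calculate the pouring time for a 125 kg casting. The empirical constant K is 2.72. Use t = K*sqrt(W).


Formula: t = K * sqrt(W)
sqrt(W) = sqrt(125) = 11.18034
t = 2.72 * 11.18034 = 30.4105 s

30.4105 s


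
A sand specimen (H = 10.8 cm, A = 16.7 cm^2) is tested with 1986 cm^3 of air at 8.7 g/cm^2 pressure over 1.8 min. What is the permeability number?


Formula: Permeability Number P = (V * H) / (p * A * t)
Numerator: V * H = 1986 * 10.8 = 21448.8
Denominator: p * A * t = 8.7 * 16.7 * 1.8 = 261.522
P = 21448.8 / 261.522 = 82.0153


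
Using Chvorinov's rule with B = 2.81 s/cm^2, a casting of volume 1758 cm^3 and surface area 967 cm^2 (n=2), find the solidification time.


Formula: t_s = B * (V/A)^n  (Chvorinov's rule, n=2)
Modulus M = V/A = 1758/967 = 1.817994 cm
M^2 = 1.817994^2 = 3.305102 cm^2
t_s = 2.81 * 3.305102 = 9.2873 s

Answer: 9.2873 s


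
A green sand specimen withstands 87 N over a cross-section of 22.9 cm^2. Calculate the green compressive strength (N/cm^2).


Formula: Compressive Strength = Force / Area
Strength = 87 N / 22.9 cm^2 = 3.7991 N/cm^2

Final answer: 3.7991 N/cm^2


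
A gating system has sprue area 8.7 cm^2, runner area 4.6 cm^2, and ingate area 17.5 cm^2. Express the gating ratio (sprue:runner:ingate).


Sprue:Runner:Ingate = 1 : 4.6/8.7 : 17.5/8.7 = 1:0.53:2.01

Final answer: 1:0.53:2.01


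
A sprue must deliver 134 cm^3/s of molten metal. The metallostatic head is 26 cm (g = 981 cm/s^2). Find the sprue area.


Formula: v = sqrt(2*g*h), A = Q/v
Velocity: v = sqrt(2 * 981 * 26) = sqrt(51012) = 225.8584 cm/s
Sprue area: A = Q / v = 134 / 225.8584 = 0.5933 cm^2


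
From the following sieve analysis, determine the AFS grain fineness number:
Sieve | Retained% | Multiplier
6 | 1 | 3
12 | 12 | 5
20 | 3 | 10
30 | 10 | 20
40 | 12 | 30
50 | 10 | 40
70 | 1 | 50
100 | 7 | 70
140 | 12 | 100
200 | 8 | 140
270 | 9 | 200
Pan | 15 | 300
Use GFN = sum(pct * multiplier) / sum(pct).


Formula: GFN = sum(pct * multiplier) / sum(pct)
sum(pct * multiplier) = 10213
sum(pct) = 100
GFN = 10213 / 100 = 102.13


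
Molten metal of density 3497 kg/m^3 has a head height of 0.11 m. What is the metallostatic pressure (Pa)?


Formula: P = rho * g * h
rho * g = 3497 * 9.81 = 34305.57 N/m^3
P = 34305.57 * 0.11 = 3773.6127 Pa

Final answer: 3773.6127 Pa


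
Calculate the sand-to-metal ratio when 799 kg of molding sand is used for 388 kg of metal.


Formula: Sand-to-Metal Ratio = W_sand / W_metal
Ratio = 799 kg / 388 kg = 2.0593

Final answer: 2.0593


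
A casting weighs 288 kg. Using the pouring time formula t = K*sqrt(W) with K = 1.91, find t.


Formula: t = K * sqrt(W)
sqrt(W) = sqrt(288) = 16.97056
t = 1.91 * 16.97056 = 32.4138 s


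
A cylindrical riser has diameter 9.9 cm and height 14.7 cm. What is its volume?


Formula: V = pi * (D/2)^2 * H  (cylinder volume)
Radius = D/2 = 9.9/2 = 4.95 cm
V = pi * 4.95^2 * 14.7 = 1131.5600 cm^3

Final answer: 1131.5600 cm^3


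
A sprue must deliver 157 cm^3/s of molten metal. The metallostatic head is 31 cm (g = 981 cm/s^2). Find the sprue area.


Formula: v = sqrt(2*g*h), A = Q/v
Velocity: v = sqrt(2 * 981 * 31) = sqrt(60822) = 246.6212 cm/s
Sprue area: A = Q / v = 157 / 246.6212 = 0.6366 cm^2

Answer: 0.6366 cm^2


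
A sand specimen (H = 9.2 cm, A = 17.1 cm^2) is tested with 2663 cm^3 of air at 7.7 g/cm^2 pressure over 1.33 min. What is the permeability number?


Formula: Permeability Number P = (V * H) / (p * A * t)
Numerator: V * H = 2663 * 9.2 = 24499.6
Denominator: p * A * t = 7.7 * 17.1 * 1.33 = 175.1211
P = 24499.6 / 175.1211 = 139.9009


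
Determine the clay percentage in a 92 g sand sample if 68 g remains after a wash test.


Formula: Clay% = (W_total - W_washed) / W_total * 100
Clay mass = 92 - 68 = 24 g
Clay% = 24 / 92 * 100 = 26.0870%

26.0870%


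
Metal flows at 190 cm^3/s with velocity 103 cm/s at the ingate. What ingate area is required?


Formula: A_ingate = Q / v  (continuity equation)
A = 190 cm^3/s / 103 cm/s = 1.8447 cm^2

1.8447 cm^2


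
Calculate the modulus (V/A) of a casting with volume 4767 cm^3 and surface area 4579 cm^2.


Formula: Casting Modulus M = V / A
M = 4767 cm^3 / 4579 cm^2 = 1.0411 cm

1.0411 cm


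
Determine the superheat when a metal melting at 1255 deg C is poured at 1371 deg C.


Formula: Superheat = T_pour - T_melt
Superheat = 1371 - 1255 = 116 deg C

116 deg C


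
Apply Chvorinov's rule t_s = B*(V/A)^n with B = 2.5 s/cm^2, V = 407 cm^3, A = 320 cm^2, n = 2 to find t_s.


Formula: t_s = B * (V/A)^n  (Chvorinov's rule, n=2)
Modulus M = V/A = 407/320 = 1.271875 cm
M^2 = 1.271875^2 = 1.617666 cm^2
t_s = 2.5 * 1.617666 = 4.0442 s


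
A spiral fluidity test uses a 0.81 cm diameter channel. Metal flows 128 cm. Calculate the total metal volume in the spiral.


Formula: V = pi * (d/2)^2 * L  (cylinder volume)
Radius = 0.81/2 = 0.405 cm
V = pi * 0.405^2 * 128 = 65.9584 cm^3

Final answer: 65.9584 cm^3


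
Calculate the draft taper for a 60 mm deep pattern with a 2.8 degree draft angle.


Formula: taper = depth * tan(draft_angle)
tan(2.8 deg) = 0.0489082
taper = 60 mm * 0.0489082 = 2.9345 mm


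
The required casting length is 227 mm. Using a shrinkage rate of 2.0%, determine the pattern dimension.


Formula: L_pattern = L_casting * (1 + shrinkage_rate/100)
Shrinkage factor = 1 + 2.0/100 = 1.02
L_pattern = 227 mm * 1.02 = 231.5400 mm

231.5400 mm


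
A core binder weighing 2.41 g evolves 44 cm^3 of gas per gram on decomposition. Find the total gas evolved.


Formula: V_gas = W_binder * gas_evolution_rate
V = 2.41 g * 44 cm^3/g = 106.0400 cm^3


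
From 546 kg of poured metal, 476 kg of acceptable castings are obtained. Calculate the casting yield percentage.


Formula: Casting Yield = (W_good / W_total) * 100
Yield = (476 kg / 546 kg) * 100 = 87.1795%

87.1795%


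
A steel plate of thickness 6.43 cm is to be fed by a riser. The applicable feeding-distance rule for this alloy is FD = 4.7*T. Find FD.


Formula: FD = 4.7 * T  (riser feeding-distance rule)
FD = 4.7 * 6.43 cm = 30.2210 cm

Answer: 30.2210 cm


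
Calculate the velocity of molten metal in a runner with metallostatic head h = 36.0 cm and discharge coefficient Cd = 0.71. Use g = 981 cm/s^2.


Formula: v = Cd * sqrt(2 * g * h)  (Torricelli with discharge coefficient)
2*g*h = 2 * 981 * 36.0 = 70632.0 cm^2/s^2
sqrt(70632.0) = 265.76682 cm/s
v = 0.71 * 265.76682 = 188.6944 cm/s

Final answer: 188.6944 cm/s


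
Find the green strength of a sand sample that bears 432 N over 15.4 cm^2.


Formula: Compressive Strength = Force / Area
Strength = 432 N / 15.4 cm^2 = 28.0519 N/cm^2

Answer: 28.0519 N/cm^2


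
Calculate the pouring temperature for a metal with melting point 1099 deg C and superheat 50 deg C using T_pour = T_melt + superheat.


Formula: T_pour = T_melt + Superheat
T_pour = 1099 + 50 = 1149 deg C

Final answer: 1149 deg C


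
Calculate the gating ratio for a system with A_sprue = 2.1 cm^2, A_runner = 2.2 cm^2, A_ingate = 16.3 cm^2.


Sprue:Runner:Ingate = 1 : 2.2/2.1 : 16.3/2.1 = 1:1.05:7.76

Answer: 1:1.05:7.76


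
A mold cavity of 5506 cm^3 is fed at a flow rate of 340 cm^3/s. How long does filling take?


Formula: t_fill = V_mold / Q_flow
t = 5506 cm^3 / 340 cm^3/s = 16.1941 s

16.1941 s


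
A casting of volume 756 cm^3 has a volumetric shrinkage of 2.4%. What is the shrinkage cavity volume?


Formula: V_shrink = V_casting * shrinkage_pct / 100
V_shrink = 756 cm^3 * 2.4 / 100 = 18.1440 cm^3


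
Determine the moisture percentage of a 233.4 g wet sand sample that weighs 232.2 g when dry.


Formula: MC = (W_wet - W_dry) / W_wet * 100
Water mass = 233.4 - 232.2 = 1.2 g
MC = 1.2 / 233.4 * 100 = 0.5141%


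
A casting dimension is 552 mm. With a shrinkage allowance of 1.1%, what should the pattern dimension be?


Formula: L_pattern = L_casting * (1 + shrinkage_rate/100)
Shrinkage factor = 1 + 1.1/100 = 1.011
L_pattern = 552 mm * 1.011 = 558.0720 mm


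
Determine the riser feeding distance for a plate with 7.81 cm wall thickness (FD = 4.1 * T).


Formula: FD = 4.1 * T  (riser feeding-distance rule)
FD = 4.1 * 7.81 cm = 32.0210 cm

32.0210 cm


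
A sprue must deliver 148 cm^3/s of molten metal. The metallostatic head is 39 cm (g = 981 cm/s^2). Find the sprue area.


Formula: v = sqrt(2*g*h), A = Q/v
Velocity: v = sqrt(2 * 981 * 39) = sqrt(76518) = 276.6189 cm/s
Sprue area: A = Q / v = 148 / 276.6189 = 0.5350 cm^2

Answer: 0.5350 cm^2


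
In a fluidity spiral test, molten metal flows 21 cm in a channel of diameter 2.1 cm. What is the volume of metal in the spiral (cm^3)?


Formula: V = pi * (d/2)^2 * L  (cylinder volume)
Radius = 2.1/2 = 1.05 cm
V = pi * 1.05^2 * 21 = 72.7357 cm^3

Answer: 72.7357 cm^3


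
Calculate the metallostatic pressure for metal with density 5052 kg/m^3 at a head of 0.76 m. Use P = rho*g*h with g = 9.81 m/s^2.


Formula: P = rho * g * h
rho * g = 5052 * 9.81 = 49560.12 N/m^3
P = 49560.12 * 0.76 = 37665.6912 Pa


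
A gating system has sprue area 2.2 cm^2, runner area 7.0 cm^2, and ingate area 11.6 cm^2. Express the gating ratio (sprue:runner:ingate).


Sprue:Runner:Ingate = 1 : 7.0/2.2 : 11.6/2.2 = 1:3.18:5.27


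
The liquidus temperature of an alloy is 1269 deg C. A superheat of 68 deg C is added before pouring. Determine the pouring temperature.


Formula: T_pour = T_melt + Superheat
T_pour = 1269 + 68 = 1337 deg C

1337 deg C


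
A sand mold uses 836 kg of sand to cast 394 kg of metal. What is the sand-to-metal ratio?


Formula: Sand-to-Metal Ratio = W_sand / W_metal
Ratio = 836 kg / 394 kg = 2.1218

Answer: 2.1218


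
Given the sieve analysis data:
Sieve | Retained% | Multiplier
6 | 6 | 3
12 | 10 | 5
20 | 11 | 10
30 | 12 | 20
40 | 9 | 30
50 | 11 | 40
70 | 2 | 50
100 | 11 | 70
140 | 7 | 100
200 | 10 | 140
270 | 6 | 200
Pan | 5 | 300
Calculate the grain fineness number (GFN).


Formula: GFN = sum(pct * multiplier) / sum(pct)
sum(pct * multiplier) = 6798
sum(pct) = 100
GFN = 6798 / 100 = 67.98

Final answer: 67.98


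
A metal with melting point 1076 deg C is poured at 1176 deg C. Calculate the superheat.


Formula: Superheat = T_pour - T_melt
Superheat = 1176 - 1076 = 100 deg C


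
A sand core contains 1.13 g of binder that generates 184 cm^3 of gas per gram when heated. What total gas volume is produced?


Formula: V_gas = W_binder * gas_evolution_rate
V = 1.13 g * 184 cm^3/g = 207.9200 cm^3

Final answer: 207.9200 cm^3


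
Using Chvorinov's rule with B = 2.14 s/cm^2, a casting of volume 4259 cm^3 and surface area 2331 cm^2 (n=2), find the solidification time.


Formula: t_s = B * (V/A)^n  (Chvorinov's rule, n=2)
Modulus M = V/A = 4259/2331 = 1.827113 cm
M^2 = 1.827113^2 = 3.338342 cm^2
t_s = 2.14 * 3.338342 = 7.1441 s


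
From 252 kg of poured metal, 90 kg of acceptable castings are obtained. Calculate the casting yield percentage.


Formula: Casting Yield = (W_good / W_total) * 100
Yield = (90 kg / 252 kg) * 100 = 35.7143%

35.7143%


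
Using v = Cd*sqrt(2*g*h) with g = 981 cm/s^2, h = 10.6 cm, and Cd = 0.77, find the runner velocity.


Formula: v = Cd * sqrt(2 * g * h)  (Torricelli with discharge coefficient)
2*g*h = 2 * 981 * 10.6 = 20797.2 cm^2/s^2
sqrt(20797.2) = 144.21234 cm/s
v = 0.77 * 144.21234 = 111.0435 cm/s

Final answer: 111.0435 cm/s


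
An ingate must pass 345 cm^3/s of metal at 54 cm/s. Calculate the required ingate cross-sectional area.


Formula: A_ingate = Q / v  (continuity equation)
A = 345 cm^3/s / 54 cm/s = 6.3889 cm^2


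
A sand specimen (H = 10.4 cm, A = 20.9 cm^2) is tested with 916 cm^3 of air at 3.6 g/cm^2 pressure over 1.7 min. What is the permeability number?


Formula: Permeability Number P = (V * H) / (p * A * t)
Numerator: V * H = 916 * 10.4 = 9526.4
Denominator: p * A * t = 3.6 * 20.9 * 1.7 = 127.908
P = 9526.4 / 127.908 = 74.4785

Answer: 74.4785


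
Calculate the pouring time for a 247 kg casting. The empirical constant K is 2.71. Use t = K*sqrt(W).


Formula: t = K * sqrt(W)
sqrt(W) = sqrt(247) = 15.71623
t = 2.71 * 15.71623 = 42.5910 s

42.5910 s


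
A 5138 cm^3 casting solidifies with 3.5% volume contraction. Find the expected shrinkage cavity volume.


Formula: V_shrink = V_casting * shrinkage_pct / 100
V_shrink = 5138 cm^3 * 3.5 / 100 = 179.8300 cm^3

Final answer: 179.8300 cm^3


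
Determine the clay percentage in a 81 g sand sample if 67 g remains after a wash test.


Formula: Clay% = (W_total - W_washed) / W_total * 100
Clay mass = 81 - 67 = 14 g
Clay% = 14 / 81 * 100 = 17.2840%

17.2840%


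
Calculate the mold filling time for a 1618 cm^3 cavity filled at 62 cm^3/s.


Formula: t_fill = V_mold / Q_flow
t = 1618 cm^3 / 62 cm^3/s = 26.0968 s

Final answer: 26.0968 s


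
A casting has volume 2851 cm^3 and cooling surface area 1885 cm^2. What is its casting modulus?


Formula: Casting Modulus M = V / A
M = 2851 cm^3 / 1885 cm^2 = 1.5125 cm

Final answer: 1.5125 cm


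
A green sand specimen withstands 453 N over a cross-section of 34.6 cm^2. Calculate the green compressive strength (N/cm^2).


Formula: Compressive Strength = Force / Area
Strength = 453 N / 34.6 cm^2 = 13.0925 N/cm^2

Answer: 13.0925 N/cm^2


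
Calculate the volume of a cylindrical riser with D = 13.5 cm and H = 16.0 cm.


Formula: V = pi * (D/2)^2 * H  (cylinder volume)
Radius = D/2 = 13.5/2 = 6.75 cm
V = pi * 6.75^2 * 16.0 = 2290.2210 cm^3

2290.2210 cm^3


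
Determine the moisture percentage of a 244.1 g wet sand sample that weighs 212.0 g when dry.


Formula: MC = (W_wet - W_dry) / W_wet * 100
Water mass = 244.1 - 212.0 = 32.1 g
MC = 32.1 / 244.1 * 100 = 13.1503%

Answer: 13.1503%


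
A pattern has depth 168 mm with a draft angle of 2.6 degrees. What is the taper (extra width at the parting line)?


Formula: taper = depth * tan(draft_angle)
tan(2.6 deg) = 0.0454097
taper = 168 mm * 0.0454097 = 7.6288 mm

Final answer: 7.6288 mm


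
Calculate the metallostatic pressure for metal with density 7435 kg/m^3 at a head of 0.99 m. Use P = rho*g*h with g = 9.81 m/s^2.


Formula: P = rho * g * h
rho * g = 7435 * 9.81 = 72937.35 N/m^3
P = 72937.35 * 0.99 = 72207.9765 Pa

72207.9765 Pa


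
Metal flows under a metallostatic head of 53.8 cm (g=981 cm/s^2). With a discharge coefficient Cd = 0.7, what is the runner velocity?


Formula: v = Cd * sqrt(2 * g * h)  (Torricelli with discharge coefficient)
2*g*h = 2 * 981 * 53.8 = 105555.6 cm^2/s^2
sqrt(105555.6) = 324.89321 cm/s
v = 0.7 * 324.89321 = 227.4252 cm/s

Final answer: 227.4252 cm/s


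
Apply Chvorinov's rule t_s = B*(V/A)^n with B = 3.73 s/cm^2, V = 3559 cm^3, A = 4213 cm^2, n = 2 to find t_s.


Formula: t_s = B * (V/A)^n  (Chvorinov's rule, n=2)
Modulus M = V/A = 3559/4213 = 0.844766 cm
M^2 = 0.844766^2 = 0.713630 cm^2
t_s = 3.73 * 0.713630 = 2.6618 s

Final answer: 2.6618 s


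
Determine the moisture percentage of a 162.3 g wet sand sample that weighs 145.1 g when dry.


Formula: MC = (W_wet - W_dry) / W_wet * 100
Water mass = 162.3 - 145.1 = 17.2 g
MC = 17.2 / 162.3 * 100 = 10.5977%

10.5977%


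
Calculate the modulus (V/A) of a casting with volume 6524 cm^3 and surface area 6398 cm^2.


Formula: Casting Modulus M = V / A
M = 6524 cm^3 / 6398 cm^2 = 1.0197 cm

Answer: 1.0197 cm


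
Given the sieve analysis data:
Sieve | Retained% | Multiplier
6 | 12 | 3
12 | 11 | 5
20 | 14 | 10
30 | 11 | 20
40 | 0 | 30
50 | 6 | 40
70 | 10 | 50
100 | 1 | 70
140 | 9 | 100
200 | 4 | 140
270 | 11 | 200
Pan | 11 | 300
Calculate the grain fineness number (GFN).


Formula: GFN = sum(pct * multiplier) / sum(pct)
sum(pct * multiplier) = 8221
sum(pct) = 100
GFN = 8221 / 100 = 82.21

Answer: 82.21


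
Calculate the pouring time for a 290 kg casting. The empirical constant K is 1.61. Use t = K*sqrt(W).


Formula: t = K * sqrt(W)
sqrt(W) = sqrt(290) = 17.02939
t = 1.61 * 17.02939 = 27.4173 s


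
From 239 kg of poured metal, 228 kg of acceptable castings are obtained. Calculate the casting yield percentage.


Formula: Casting Yield = (W_good / W_total) * 100
Yield = (228 kg / 239 kg) * 100 = 95.3975%

Answer: 95.3975%


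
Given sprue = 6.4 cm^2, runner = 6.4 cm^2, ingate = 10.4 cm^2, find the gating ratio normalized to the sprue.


Sprue:Runner:Ingate = 1 : 6.4/6.4 : 10.4/6.4 = 1:1.00:1.63

Final answer: 1:1.00:1.63


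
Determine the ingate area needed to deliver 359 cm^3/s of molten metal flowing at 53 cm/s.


Formula: A_ingate = Q / v  (continuity equation)
A = 359 cm^3/s / 53 cm/s = 6.7736 cm^2


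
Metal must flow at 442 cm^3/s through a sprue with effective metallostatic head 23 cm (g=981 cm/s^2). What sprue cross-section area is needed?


Formula: v = sqrt(2*g*h), A = Q/v
Velocity: v = sqrt(2 * 981 * 23) = sqrt(45126) = 212.4288 cm/s
Sprue area: A = Q / v = 442 / 212.4288 = 2.0807 cm^2

Final answer: 2.0807 cm^2


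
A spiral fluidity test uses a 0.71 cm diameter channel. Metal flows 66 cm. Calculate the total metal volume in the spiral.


Formula: V = pi * (d/2)^2 * L  (cylinder volume)
Radius = 0.71/2 = 0.355 cm
V = pi * 0.355^2 * 66 = 26.1307 cm^3

26.1307 cm^3


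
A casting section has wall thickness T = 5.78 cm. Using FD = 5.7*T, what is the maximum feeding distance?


Formula: FD = 5.7 * T  (riser feeding-distance rule)
FD = 5.7 * 5.78 cm = 32.9460 cm

Final answer: 32.9460 cm


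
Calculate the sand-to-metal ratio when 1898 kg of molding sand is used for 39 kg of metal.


Formula: Sand-to-Metal Ratio = W_sand / W_metal
Ratio = 1898 kg / 39 kg = 48.6667

Answer: 48.6667


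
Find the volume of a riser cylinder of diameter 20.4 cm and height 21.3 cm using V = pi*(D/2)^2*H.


Formula: V = pi * (D/2)^2 * H  (cylinder volume)
Radius = D/2 = 20.4/2 = 10.2 cm
V = pi * 10.2^2 * 21.3 = 6961.9327 cm^3

Final answer: 6961.9327 cm^3


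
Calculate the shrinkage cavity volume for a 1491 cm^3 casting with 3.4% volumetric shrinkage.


Formula: V_shrink = V_casting * shrinkage_pct / 100
V_shrink = 1491 cm^3 * 3.4 / 100 = 50.6940 cm^3

Answer: 50.6940 cm^3


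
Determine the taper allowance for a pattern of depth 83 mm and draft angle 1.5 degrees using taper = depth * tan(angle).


Formula: taper = depth * tan(draft_angle)
tan(1.5 deg) = 0.0261859
taper = 83 mm * 0.0261859 = 2.1734 mm

Final answer: 2.1734 mm


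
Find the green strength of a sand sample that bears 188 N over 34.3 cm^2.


Formula: Compressive Strength = Force / Area
Strength = 188 N / 34.3 cm^2 = 5.4810 N/cm^2


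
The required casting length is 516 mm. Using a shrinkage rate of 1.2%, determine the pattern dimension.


Formula: L_pattern = L_casting * (1 + shrinkage_rate/100)
Shrinkage factor = 1 + 1.2/100 = 1.012
L_pattern = 516 mm * 1.012 = 522.1920 mm

522.1920 mm


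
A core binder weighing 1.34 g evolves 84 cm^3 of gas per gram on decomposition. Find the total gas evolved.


Formula: V_gas = W_binder * gas_evolution_rate
V = 1.34 g * 84 cm^3/g = 112.5600 cm^3

112.5600 cm^3


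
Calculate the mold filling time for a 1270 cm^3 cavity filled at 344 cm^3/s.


Formula: t_fill = V_mold / Q_flow
t = 1270 cm^3 / 344 cm^3/s = 3.6919 s


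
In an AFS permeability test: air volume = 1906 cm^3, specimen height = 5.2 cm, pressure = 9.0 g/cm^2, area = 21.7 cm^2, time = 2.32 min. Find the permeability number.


Formula: Permeability Number P = (V * H) / (p * A * t)
Numerator: V * H = 1906 * 5.2 = 9911.2
Denominator: p * A * t = 9.0 * 21.7 * 2.32 = 453.096
P = 9911.2 / 453.096 = 21.8744


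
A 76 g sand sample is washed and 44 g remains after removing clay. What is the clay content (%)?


Formula: Clay% = (W_total - W_washed) / W_total * 100
Clay mass = 76 - 44 = 32 g
Clay% = 32 / 76 * 100 = 42.1053%

42.1053%


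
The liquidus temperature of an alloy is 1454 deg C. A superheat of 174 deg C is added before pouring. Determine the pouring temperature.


Formula: T_pour = T_melt + Superheat
T_pour = 1454 + 174 = 1628 deg C

Answer: 1628 deg C


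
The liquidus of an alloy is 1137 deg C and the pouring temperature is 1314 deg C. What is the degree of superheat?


Formula: Superheat = T_pour - T_melt
Superheat = 1314 - 1137 = 177 deg C


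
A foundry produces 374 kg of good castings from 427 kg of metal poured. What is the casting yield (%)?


Formula: Casting Yield = (W_good / W_total) * 100
Yield = (374 kg / 427 kg) * 100 = 87.5878%

87.5878%


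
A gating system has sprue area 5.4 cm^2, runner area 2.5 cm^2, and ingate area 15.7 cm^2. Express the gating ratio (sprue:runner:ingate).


Sprue:Runner:Ingate = 1 : 2.5/5.4 : 15.7/5.4 = 1:0.46:2.91

Final answer: 1:0.46:2.91


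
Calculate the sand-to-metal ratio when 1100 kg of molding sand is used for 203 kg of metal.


Formula: Sand-to-Metal Ratio = W_sand / W_metal
Ratio = 1100 kg / 203 kg = 5.4187

Answer: 5.4187


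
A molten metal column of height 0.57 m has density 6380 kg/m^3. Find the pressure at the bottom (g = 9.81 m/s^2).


Formula: P = rho * g * h
rho * g = 6380 * 9.81 = 62587.8 N/m^3
P = 62587.8 * 0.57 = 35675.0460 Pa

35675.0460 Pa


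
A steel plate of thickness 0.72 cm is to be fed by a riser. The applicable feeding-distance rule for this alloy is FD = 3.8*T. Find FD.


Formula: FD = 3.8 * T  (riser feeding-distance rule)
FD = 3.8 * 0.72 cm = 2.7360 cm

Answer: 2.7360 cm


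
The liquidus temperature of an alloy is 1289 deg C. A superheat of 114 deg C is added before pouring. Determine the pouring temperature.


Formula: T_pour = T_melt + Superheat
T_pour = 1289 + 114 = 1403 deg C

Answer: 1403 deg C


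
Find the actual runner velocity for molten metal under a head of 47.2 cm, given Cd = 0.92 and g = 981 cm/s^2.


Formula: v = Cd * sqrt(2 * g * h)  (Torricelli with discharge coefficient)
2*g*h = 2 * 981 * 47.2 = 92606.4 cm^2/s^2
sqrt(92606.4) = 304.31300 cm/s
v = 0.92 * 304.31300 = 279.9680 cm/s


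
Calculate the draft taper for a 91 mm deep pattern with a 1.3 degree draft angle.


Formula: taper = depth * tan(draft_angle)
tan(1.3 deg) = 0.0226932
taper = 91 mm * 0.0226932 = 2.0651 mm

Final answer: 2.0651 mm


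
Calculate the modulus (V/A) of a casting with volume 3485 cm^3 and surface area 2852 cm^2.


Formula: Casting Modulus M = V / A
M = 3485 cm^3 / 2852 cm^2 = 1.2219 cm

Answer: 1.2219 cm


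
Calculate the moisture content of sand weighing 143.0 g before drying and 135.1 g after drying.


Formula: MC = (W_wet - W_dry) / W_wet * 100
Water mass = 143.0 - 135.1 = 7.9 g
MC = 7.9 / 143.0 * 100 = 5.5245%

Final answer: 5.5245%


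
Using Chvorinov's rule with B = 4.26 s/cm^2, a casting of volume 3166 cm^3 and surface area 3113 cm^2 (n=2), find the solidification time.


Formula: t_s = B * (V/A)^n  (Chvorinov's rule, n=2)
Modulus M = V/A = 3166/3113 = 1.017025 cm
M^2 = 1.017025^2 = 1.034340 cm^2
t_s = 4.26 * 1.034340 = 4.4063 s

Answer: 4.4063 s


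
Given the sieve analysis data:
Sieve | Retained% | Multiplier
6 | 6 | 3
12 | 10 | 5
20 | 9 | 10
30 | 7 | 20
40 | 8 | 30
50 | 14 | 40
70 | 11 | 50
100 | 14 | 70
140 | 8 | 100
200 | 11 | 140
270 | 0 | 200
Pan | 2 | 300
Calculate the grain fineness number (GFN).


Formula: GFN = sum(pct * multiplier) / sum(pct)
sum(pct * multiplier) = 5568
sum(pct) = 100
GFN = 5568 / 100 = 55.68

Final answer: 55.68


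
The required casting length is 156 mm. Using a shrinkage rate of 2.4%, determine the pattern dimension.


Formula: L_pattern = L_casting * (1 + shrinkage_rate/100)
Shrinkage factor = 1 + 2.4/100 = 1.024
L_pattern = 156 mm * 1.024 = 159.7440 mm

Answer: 159.7440 mm


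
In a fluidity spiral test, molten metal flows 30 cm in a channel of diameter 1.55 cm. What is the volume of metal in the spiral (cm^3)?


Formula: V = pi * (d/2)^2 * L  (cylinder volume)
Radius = 1.55/2 = 0.775 cm
V = pi * 0.775^2 * 30 = 56.6076 cm^3

56.6076 cm^3


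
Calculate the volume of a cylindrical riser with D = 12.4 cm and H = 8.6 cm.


Formula: V = pi * (D/2)^2 * H  (cylinder volume)
Radius = D/2 = 12.4/2 = 6.2 cm
V = pi * 6.2^2 * 8.6 = 1038.5603 cm^3

Answer: 1038.5603 cm^3


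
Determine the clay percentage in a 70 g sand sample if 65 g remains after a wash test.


Formula: Clay% = (W_total - W_washed) / W_total * 100
Clay mass = 70 - 65 = 5 g
Clay% = 5 / 70 * 100 = 7.1429%

7.1429%


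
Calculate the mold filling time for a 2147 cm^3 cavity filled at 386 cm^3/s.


Formula: t_fill = V_mold / Q_flow
t = 2147 cm^3 / 386 cm^3/s = 5.5622 s


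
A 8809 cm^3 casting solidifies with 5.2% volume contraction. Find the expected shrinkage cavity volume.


Formula: V_shrink = V_casting * shrinkage_pct / 100
V_shrink = 8809 cm^3 * 5.2 / 100 = 458.0680 cm^3

Answer: 458.0680 cm^3


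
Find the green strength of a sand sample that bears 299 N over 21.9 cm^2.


Formula: Compressive Strength = Force / Area
Strength = 299 N / 21.9 cm^2 = 13.6530 N/cm^2

13.6530 N/cm^2


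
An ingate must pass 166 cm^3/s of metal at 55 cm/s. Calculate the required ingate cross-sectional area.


Formula: A_ingate = Q / v  (continuity equation)
A = 166 cm^3/s / 55 cm/s = 3.0182 cm^2

Final answer: 3.0182 cm^2
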